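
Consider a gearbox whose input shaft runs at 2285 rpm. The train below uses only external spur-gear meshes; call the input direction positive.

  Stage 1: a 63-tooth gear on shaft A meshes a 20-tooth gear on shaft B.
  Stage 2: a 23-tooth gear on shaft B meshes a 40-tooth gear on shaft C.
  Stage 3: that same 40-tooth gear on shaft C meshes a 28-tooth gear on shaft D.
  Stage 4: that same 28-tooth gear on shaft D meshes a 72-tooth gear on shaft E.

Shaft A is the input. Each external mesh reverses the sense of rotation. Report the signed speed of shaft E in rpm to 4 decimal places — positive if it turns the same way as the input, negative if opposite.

Stage 1 [63T→20T]: ω = 2285.0000×63/20 = 7197.7500 rpm, dir flips to −; running = −7197.7500
Stage 2 [23T→40T]: ω = 7197.7500×23/40 = 4138.7063 rpm, dir flips to +; running = +4138.7063
Stage 3 [40T→28T]: ω = 4138.7063×40/28 = 5912.4375 rpm, dir flips to −; running = −5912.4375
Stage 4 [28T→72T]: ω = 5912.4375×28/72 = 2299.2812 rpm, dir flips to +; running = +2299.2812

+2299.2812 rpm (same as input, |ω| = 2299.2812 rpm)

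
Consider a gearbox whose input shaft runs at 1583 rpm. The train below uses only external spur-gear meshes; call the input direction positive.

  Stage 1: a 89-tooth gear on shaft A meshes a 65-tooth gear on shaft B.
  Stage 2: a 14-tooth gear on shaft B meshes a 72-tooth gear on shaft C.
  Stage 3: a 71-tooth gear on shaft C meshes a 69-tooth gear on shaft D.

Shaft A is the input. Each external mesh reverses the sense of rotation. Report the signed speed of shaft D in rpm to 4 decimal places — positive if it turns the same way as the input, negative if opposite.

-433.6730 rpm (opposite to input, |ω| = 433.6730 rpm)

Stage 1 [89T→65T]: ω = 1583.0000×89/65 = 2167.4923 rpm, dir flips to −; running = −2167.4923
Stage 2 [14T→72T]: ω = 2167.4923×14/72 = 421.4568 rpm, dir flips to +; running = +421.4568
Stage 3 [71T→69T]: ω = 421.4568×71/69 = 433.6730 rpm, dir flips to −; running = −433.6730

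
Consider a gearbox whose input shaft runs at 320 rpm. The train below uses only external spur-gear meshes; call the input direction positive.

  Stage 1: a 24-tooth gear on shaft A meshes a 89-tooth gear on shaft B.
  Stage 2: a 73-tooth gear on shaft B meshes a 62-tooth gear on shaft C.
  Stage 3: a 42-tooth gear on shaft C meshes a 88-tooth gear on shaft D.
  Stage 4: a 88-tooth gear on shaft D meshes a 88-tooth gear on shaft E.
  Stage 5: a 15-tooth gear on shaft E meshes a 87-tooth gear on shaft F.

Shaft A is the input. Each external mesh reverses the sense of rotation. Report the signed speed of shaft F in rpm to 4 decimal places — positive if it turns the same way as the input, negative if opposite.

Stage 1 [24T→89T]: ω = 320.0000×24/89 = 86.2921 rpm, dir flips to −; running = −86.2921
Stage 2 [73T→62T]: ω = 86.2921×73/62 = 101.6020 rpm, dir flips to +; running = +101.6020
Stage 3 [42T→88T]: ω = 101.6020×42/88 = 48.4919 rpm, dir flips to −; running = −48.4919
Stage 4 [88T→88T]: ω = 48.4919×88/88 = 48.4919 rpm, dir flips to +; running = +48.4919
Stage 5 [15T→87T]: ω = 48.4919×15/87 = 8.3607 rpm, dir flips to −; running = −8.3607

-8.3607 rpm (opposite to input, |ω| = 8.3607 rpm)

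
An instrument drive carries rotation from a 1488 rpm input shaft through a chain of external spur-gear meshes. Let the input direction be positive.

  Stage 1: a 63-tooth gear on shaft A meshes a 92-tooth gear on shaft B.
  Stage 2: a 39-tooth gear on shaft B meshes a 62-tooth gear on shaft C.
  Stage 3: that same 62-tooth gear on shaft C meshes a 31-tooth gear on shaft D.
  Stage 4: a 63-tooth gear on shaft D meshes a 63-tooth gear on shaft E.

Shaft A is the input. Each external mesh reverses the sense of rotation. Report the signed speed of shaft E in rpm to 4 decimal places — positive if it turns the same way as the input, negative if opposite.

+1281.9130 rpm (same as input, |ω| = 1281.9130 rpm)

Stage 1 [63T→92T]: ω = 1488.0000×63/92 = 1018.9565 rpm, dir flips to −; running = −1018.9565
Stage 2 [39T→62T]: ω = 1018.9565×39/62 = 640.9565 rpm, dir flips to +; running = +640.9565
Stage 3 [62T→31T]: ω = 640.9565×62/31 = 1281.9130 rpm, dir flips to −; running = −1281.9130
Stage 4 [63T→63T]: ω = 1281.9130×63/63 = 1281.9130 rpm, dir flips to +; running = +1281.9130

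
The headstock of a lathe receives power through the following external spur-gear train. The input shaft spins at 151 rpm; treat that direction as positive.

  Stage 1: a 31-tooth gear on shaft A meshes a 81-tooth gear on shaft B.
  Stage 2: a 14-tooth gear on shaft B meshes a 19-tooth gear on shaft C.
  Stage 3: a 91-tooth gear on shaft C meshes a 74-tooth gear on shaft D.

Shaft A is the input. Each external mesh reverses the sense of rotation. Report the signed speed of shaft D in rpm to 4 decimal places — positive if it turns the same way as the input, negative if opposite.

Stage 1 [31T→81T]: ω = 151.0000×31/81 = 57.7901 rpm, dir flips to −; running = −57.7901
Stage 2 [14T→19T]: ω = 57.7901×14/19 = 42.5822 rpm, dir flips to +; running = +42.5822
Stage 3 [91T→74T]: ω = 42.5822×91/74 = 52.3646 rpm, dir flips to −; running = −52.3646

-52.3646 rpm (opposite to input, |ω| = 52.3646 rpm)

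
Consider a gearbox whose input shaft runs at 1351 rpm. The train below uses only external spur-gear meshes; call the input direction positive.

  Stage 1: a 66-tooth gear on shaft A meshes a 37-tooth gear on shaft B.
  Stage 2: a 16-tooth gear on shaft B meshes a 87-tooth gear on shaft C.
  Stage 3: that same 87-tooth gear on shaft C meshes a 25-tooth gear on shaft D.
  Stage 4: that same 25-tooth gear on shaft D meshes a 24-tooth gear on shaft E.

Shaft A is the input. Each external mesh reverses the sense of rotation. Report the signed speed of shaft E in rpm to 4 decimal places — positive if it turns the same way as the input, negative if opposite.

+1606.5946 rpm (same as input, |ω| = 1606.5946 rpm)

Stage 1 [66T→37T]: ω = 1351.0000×66/37 = 2409.8919 rpm, dir flips to −; running = −2409.8919
Stage 2 [16T→87T]: ω = 2409.8919×16/87 = 443.1985 rpm, dir flips to +; running = +443.1985
Stage 3 [87T→25T]: ω = 443.1985×87/25 = 1542.3308 rpm, dir flips to −; running = −1542.3308
Stage 4 [25T→24T]: ω = 1542.3308×25/24 = 1606.5946 rpm, dir flips to +; running = +1606.5946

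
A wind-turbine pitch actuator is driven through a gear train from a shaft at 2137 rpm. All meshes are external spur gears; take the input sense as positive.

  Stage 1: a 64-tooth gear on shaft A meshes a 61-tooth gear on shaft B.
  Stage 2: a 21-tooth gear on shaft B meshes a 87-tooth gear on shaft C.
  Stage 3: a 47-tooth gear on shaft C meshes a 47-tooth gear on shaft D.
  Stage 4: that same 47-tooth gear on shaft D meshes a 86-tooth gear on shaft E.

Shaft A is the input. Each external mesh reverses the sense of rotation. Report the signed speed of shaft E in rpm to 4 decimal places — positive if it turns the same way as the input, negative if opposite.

+295.7700 rpm (same as input, |ω| = 295.7700 rpm)

Stage 1 [64T→61T]: ω = 2137.0000×64/61 = 2242.0984 rpm, dir flips to −; running = −2242.0984
Stage 2 [21T→87T]: ω = 2242.0984×21/87 = 541.1962 rpm, dir flips to +; running = +541.1962
Stage 3 [47T→47T]: ω = 541.1962×47/47 = 541.1962 rpm, dir flips to −; running = −541.1962
Stage 4 [47T→86T]: ω = 541.1962×47/86 = 295.7700 rpm, dir flips to +; running = +295.7700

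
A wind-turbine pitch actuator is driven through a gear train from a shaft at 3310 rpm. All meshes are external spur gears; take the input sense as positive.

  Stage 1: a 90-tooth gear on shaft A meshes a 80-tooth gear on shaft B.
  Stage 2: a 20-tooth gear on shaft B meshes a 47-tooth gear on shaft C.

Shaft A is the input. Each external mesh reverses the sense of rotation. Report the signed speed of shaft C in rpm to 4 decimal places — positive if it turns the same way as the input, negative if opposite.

Stage 1 [90T→80T]: ω = 3310.0000×90/80 = 3723.7500 rpm, dir flips to −; running = −3723.7500
Stage 2 [20T→47T]: ω = 3723.7500×20/47 = 1584.5745 rpm, dir flips to +; running = +1584.5745

+1584.5745 rpm (same as input, |ω| = 1584.5745 rpm)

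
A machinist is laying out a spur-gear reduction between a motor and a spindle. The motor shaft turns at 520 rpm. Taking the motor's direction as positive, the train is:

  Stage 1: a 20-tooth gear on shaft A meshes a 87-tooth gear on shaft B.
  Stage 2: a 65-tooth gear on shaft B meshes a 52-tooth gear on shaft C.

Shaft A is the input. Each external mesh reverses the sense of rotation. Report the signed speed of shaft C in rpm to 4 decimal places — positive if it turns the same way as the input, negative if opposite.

+149.4253 rpm (same as input, |ω| = 149.4253 rpm)

Stage 1 [20T→87T]: ω = 520.0000×20/87 = 119.5402 rpm, dir flips to −; running = −119.5402
Stage 2 [65T→52T]: ω = 119.5402×65/52 = 149.4253 rpm, dir flips to +; running = +149.4253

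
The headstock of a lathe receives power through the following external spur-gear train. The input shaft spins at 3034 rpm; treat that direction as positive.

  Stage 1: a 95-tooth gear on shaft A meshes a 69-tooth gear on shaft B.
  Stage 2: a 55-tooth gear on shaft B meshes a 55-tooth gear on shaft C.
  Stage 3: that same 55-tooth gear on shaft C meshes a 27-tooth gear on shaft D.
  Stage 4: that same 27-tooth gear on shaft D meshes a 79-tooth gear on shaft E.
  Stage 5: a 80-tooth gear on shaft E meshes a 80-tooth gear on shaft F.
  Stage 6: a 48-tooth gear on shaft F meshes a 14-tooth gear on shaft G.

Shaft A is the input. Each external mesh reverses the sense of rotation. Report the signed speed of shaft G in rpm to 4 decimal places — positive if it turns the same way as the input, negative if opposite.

+9971.0040 rpm (same as input, |ω| = 9971.0040 rpm)

Stage 1 [95T→69T]: ω = 3034.0000×95/69 = 4177.2464 rpm, dir flips to −; running = −4177.2464
Stage 2 [55T→55T]: ω = 4177.2464×55/55 = 4177.2464 rpm, dir flips to +; running = +4177.2464
Stage 3 [55T→27T]: ω = 4177.2464×55/27 = 8509.2056 rpm, dir flips to −; running = −8509.2056
Stage 4 [27T→79T]: ω = 8509.2056×27/79 = 2908.2095 rpm, dir flips to +; running = +2908.2095
Stage 5 [80T→80T]: ω = 2908.2095×80/80 = 2908.2095 rpm, dir flips to −; running = −2908.2095
Stage 6 [48T→14T]: ω = 2908.2095×48/14 = 9971.0040 rpm, dir flips to +; running = +9971.0040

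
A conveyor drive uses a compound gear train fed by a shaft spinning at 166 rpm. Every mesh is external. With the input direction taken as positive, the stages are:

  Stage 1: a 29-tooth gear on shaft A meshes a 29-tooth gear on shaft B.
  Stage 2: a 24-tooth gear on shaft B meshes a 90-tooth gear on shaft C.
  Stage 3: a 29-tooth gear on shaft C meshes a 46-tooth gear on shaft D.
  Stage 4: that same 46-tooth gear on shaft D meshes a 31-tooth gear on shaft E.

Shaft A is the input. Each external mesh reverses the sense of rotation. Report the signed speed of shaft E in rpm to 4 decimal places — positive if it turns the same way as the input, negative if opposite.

+41.4108 rpm (same as input, |ω| = 41.4108 rpm)

Stage 1 [29T→29T]: ω = 166.0000×29/29 = 166.0000 rpm, dir flips to −; running = −166.0000
Stage 2 [24T→90T]: ω = 166.0000×24/90 = 44.2667 rpm, dir flips to +; running = +44.2667
Stage 3 [29T→46T]: ω = 44.2667×29/46 = 27.9072 rpm, dir flips to −; running = −27.9072
Stage 4 [46T→31T]: ω = 27.9072×46/31 = 41.4108 rpm, dir flips to +; running = +41.4108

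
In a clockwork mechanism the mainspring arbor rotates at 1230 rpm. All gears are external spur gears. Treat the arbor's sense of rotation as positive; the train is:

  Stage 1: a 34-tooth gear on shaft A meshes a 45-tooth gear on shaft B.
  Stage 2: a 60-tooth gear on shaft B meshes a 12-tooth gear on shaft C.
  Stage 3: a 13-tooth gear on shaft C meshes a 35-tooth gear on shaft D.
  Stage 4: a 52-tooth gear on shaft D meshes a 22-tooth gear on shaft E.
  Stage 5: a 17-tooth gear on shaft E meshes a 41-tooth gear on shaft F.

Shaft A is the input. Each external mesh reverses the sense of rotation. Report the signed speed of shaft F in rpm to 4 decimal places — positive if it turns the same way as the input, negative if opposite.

Stage 1 [34T→45T]: ω = 1230.0000×34/45 = 929.3333 rpm, dir flips to −; running = −929.3333
Stage 2 [60T→12T]: ω = 929.3333×60/12 = 4646.6667 rpm, dir flips to +; running = +4646.6667
Stage 3 [13T→35T]: ω = 4646.6667×13/35 = 1725.9048 rpm, dir flips to −; running = −1725.9048
Stage 4 [52T→22T]: ω = 1725.9048×52/22 = 4079.4113 rpm, dir flips to +; running = +4079.4113
Stage 5 [17T→41T]: ω = 4079.4113×17/41 = 1691.4632 rpm, dir flips to −; running = −1691.4632

-1691.4632 rpm (opposite to input, |ω| = 1691.4632 rpm)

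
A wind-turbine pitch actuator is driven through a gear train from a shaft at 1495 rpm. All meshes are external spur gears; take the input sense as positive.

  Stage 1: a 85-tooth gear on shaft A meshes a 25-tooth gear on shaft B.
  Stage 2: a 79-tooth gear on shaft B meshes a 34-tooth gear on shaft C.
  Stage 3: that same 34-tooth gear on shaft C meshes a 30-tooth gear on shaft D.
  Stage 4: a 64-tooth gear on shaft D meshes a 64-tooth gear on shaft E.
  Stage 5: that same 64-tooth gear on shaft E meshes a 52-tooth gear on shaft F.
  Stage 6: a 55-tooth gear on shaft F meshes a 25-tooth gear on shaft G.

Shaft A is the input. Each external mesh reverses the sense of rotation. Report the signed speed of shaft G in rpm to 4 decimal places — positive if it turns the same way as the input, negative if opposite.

Stage 1 [85T→25T]: ω = 1495.0000×85/25 = 5083.0000 rpm, dir flips to −; running = −5083.0000
Stage 2 [79T→34T]: ω = 5083.0000×79/34 = 11810.5000 rpm, dir flips to +; running = +11810.5000
Stage 3 [34T→30T]: ω = 11810.5000×34/30 = 13385.2333 rpm, dir flips to −; running = −13385.2333
Stage 4 [64T→64T]: ω = 13385.2333×64/64 = 13385.2333 rpm, dir flips to +; running = +13385.2333
Stage 5 [64T→52T]: ω = 13385.2333×64/52 = 16474.1333 rpm, dir flips to −; running = −16474.1333
Stage 6 [55T→25T]: ω = 16474.1333×55/25 = 36243.0933 rpm, dir flips to +; running = +36243.0933

+36243.0933 rpm (same as input, |ω| = 36243.0933 rpm)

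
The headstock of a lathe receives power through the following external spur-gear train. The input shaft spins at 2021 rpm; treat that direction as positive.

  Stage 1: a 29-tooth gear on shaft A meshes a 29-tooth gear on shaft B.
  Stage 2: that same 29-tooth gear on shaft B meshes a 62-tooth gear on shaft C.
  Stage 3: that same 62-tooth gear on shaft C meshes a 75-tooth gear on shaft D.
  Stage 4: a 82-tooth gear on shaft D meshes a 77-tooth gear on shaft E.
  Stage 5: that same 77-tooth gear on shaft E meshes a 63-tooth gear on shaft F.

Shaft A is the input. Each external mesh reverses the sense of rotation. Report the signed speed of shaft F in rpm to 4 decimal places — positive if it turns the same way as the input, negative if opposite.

Stage 1 [29T→29T]: ω = 2021.0000×29/29 = 2021.0000 rpm, dir flips to −; running = −2021.0000
Stage 2 [29T→62T]: ω = 2021.0000×29/62 = 945.3065 rpm, dir flips to +; running = +945.3065
Stage 3 [62T→75T]: ω = 945.3065×62/75 = 781.4533 rpm, dir flips to −; running = −781.4533
Stage 4 [82T→77T]: ω = 781.4533×82/77 = 832.1971 rpm, dir flips to +; running = +832.1971
Stage 5 [77T→63T]: ω = 832.1971×77/63 = 1017.1297 rpm, dir flips to −; running = −1017.1297

-1017.1297 rpm (opposite to input, |ω| = 1017.1297 rpm)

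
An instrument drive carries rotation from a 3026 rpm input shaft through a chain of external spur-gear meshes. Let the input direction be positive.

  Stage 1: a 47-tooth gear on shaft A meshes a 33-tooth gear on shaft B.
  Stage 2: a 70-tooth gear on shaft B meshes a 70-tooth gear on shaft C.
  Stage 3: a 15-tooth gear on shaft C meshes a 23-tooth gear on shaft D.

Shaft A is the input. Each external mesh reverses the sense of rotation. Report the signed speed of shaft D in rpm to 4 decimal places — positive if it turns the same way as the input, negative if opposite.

Stage 1 [47T→33T]: ω = 3026.0000×47/33 = 4309.7576 rpm, dir flips to −; running = −4309.7576
Stage 2 [70T→70T]: ω = 4309.7576×70/70 = 4309.7576 rpm, dir flips to +; running = +4309.7576
Stage 3 [15T→23T]: ω = 4309.7576×15/23 = 2810.7115 rpm, dir flips to −; running = −2810.7115

-2810.7115 rpm (opposite to input, |ω| = 2810.7115 rpm)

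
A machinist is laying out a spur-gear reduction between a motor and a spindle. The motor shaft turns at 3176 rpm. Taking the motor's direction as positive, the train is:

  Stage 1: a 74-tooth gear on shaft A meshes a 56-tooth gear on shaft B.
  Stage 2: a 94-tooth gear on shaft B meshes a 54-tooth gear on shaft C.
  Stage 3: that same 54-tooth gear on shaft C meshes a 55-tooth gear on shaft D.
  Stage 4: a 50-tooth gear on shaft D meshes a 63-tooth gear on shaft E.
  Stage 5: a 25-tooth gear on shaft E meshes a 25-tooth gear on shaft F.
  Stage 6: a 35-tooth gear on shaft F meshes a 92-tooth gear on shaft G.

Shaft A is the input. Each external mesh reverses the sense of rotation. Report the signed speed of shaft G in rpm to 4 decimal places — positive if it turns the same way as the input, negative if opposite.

+2165.7036 rpm (same as input, |ω| = 2165.7036 rpm)

Stage 1 [74T→56T]: ω = 3176.0000×74/56 = 4196.8571 rpm, dir flips to −; running = −4196.8571
Stage 2 [94T→54T]: ω = 4196.8571×94/54 = 7305.6402 rpm, dir flips to +; running = +7305.6402
Stage 3 [54T→55T]: ω = 7305.6402×54/55 = 7172.8104 rpm, dir flips to −; running = −7172.8104
Stage 4 [50T→63T]: ω = 7172.8104×50/63 = 5692.7067 rpm, dir flips to +; running = +5692.7067
Stage 5 [25T→25T]: ω = 5692.7067×25/25 = 5692.7067 rpm, dir flips to −; running = −5692.7067
Stage 6 [35T→92T]: ω = 5692.7067×35/92 = 2165.7036 rpm, dir flips to +; running = +2165.7036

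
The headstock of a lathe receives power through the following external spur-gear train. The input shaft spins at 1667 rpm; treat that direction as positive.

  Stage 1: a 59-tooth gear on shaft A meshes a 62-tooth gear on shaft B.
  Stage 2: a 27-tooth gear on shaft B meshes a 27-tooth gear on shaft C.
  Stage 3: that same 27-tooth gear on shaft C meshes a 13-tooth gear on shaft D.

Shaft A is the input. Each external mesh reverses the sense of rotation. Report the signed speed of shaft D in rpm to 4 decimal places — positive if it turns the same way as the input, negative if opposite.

-3294.7035 rpm (opposite to input, |ω| = 3294.7035 rpm)

Stage 1 [59T→62T]: ω = 1667.0000×59/62 = 1586.3387 rpm, dir flips to −; running = −1586.3387
Stage 2 [27T→27T]: ω = 1586.3387×27/27 = 1586.3387 rpm, dir flips to +; running = +1586.3387
Stage 3 [27T→13T]: ω = 1586.3387×27/13 = 3294.7035 rpm, dir flips to −; running = −3294.7035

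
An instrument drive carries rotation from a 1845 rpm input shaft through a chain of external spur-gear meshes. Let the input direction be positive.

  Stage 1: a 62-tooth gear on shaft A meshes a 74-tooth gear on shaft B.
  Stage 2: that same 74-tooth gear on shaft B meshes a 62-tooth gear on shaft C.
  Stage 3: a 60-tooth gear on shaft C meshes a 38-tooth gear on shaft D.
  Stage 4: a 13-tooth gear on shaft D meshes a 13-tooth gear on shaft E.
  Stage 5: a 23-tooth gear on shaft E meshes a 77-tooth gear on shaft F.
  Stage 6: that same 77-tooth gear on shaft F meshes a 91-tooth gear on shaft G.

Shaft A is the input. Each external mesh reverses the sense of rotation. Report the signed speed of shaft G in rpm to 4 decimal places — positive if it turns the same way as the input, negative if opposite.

+736.2927 rpm (same as input, |ω| = 736.2927 rpm)

Stage 1 [62T→74T]: ω = 1845.0000×62/74 = 1545.8108 rpm, dir flips to −; running = −1545.8108
Stage 2 [74T→62T]: ω = 1545.8108×74/62 = 1845.0000 rpm, dir flips to +; running = +1845.0000
Stage 3 [60T→38T]: ω = 1845.0000×60/38 = 2913.1579 rpm, dir flips to −; running = −2913.1579
Stage 4 [13T→13T]: ω = 2913.1579×13/13 = 2913.1579 rpm, dir flips to +; running = +2913.1579
Stage 5 [23T→77T]: ω = 2913.1579×23/77 = 870.1640 rpm, dir flips to −; running = −870.1640
Stage 6 [77T→91T]: ω = 870.1640×77/91 = 736.2927 rpm, dir flips to +; running = +736.2927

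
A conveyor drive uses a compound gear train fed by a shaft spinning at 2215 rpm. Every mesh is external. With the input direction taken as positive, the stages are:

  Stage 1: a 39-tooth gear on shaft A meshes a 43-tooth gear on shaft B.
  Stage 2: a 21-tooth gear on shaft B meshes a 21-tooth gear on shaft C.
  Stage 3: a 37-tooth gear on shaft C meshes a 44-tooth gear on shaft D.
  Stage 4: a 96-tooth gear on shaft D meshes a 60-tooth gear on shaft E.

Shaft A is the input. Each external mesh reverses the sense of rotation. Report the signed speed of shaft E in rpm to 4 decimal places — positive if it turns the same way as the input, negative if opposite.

+2702.9556 rpm (same as input, |ω| = 2702.9556 rpm)

Stage 1 [39T→43T]: ω = 2215.0000×39/43 = 2008.9535 rpm, dir flips to −; running = −2008.9535
Stage 2 [21T→21T]: ω = 2008.9535×21/21 = 2008.9535 rpm, dir flips to +; running = +2008.9535
Stage 3 [37T→44T]: ω = 2008.9535×37/44 = 1689.3473 rpm, dir flips to −; running = −1689.3473
Stage 4 [96T→60T]: ω = 1689.3473×96/60 = 2702.9556 rpm, dir flips to +; running = +2702.9556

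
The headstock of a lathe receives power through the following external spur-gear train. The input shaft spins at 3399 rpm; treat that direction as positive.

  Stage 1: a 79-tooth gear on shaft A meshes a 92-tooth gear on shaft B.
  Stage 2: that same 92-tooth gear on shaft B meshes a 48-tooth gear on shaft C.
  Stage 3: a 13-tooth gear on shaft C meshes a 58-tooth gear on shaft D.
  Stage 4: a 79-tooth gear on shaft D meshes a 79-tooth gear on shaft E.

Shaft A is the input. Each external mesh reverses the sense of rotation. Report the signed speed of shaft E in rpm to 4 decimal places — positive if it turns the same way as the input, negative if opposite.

Stage 1 [79T→92T]: ω = 3399.0000×79/92 = 2918.7065 rpm, dir flips to −; running = −2918.7065
Stage 2 [92T→48T]: ω = 2918.7065×92/48 = 5594.1875 rpm, dir flips to +; running = +5594.1875
Stage 3 [13T→58T]: ω = 5594.1875×13/58 = 1253.8696 rpm, dir flips to −; running = −1253.8696
Stage 4 [79T→79T]: ω = 1253.8696×79/79 = 1253.8696 rpm, dir flips to +; running = +1253.8696

+1253.8696 rpm (same as input, |ω| = 1253.8696 rpm)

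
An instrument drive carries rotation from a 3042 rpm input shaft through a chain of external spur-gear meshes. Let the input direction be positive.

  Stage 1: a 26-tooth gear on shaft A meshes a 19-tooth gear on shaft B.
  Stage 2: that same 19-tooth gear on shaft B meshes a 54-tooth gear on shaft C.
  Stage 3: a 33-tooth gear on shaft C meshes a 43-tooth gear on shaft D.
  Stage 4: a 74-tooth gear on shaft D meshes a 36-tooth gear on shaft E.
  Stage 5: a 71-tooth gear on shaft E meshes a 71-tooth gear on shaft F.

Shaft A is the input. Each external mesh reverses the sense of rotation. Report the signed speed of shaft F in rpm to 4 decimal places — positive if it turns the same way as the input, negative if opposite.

Stage 1 [26T→19T]: ω = 3042.0000×26/19 = 4162.7368 rpm, dir flips to −; running = −4162.7368
Stage 2 [19T→54T]: ω = 4162.7368×19/54 = 1464.6667 rpm, dir flips to +; running = +1464.6667
Stage 3 [33T→43T]: ω = 1464.6667×33/43 = 1124.0465 rpm, dir flips to −; running = −1124.0465
Stage 4 [74T→36T]: ω = 1124.0465×74/36 = 2310.5401 rpm, dir flips to +; running = +2310.5401
Stage 5 [71T→71T]: ω = 2310.5401×71/71 = 2310.5401 rpm, dir flips to −; running = −2310.5401

-2310.5401 rpm (opposite to input, |ω| = 2310.5401 rpm)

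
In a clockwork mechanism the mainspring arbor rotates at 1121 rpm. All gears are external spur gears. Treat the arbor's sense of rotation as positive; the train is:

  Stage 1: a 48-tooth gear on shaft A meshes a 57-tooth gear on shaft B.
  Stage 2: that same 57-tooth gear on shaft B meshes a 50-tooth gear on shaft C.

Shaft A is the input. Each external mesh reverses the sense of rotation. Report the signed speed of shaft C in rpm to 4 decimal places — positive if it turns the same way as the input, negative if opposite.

Stage 1 [48T→57T]: ω = 1121.0000×48/57 = 944.0000 rpm, dir flips to −; running = −944.0000
Stage 2 [57T→50T]: ω = 944.0000×57/50 = 1076.1600 rpm, dir flips to +; running = +1076.1600

+1076.1600 rpm (same as input, |ω| = 1076.1600 rpm)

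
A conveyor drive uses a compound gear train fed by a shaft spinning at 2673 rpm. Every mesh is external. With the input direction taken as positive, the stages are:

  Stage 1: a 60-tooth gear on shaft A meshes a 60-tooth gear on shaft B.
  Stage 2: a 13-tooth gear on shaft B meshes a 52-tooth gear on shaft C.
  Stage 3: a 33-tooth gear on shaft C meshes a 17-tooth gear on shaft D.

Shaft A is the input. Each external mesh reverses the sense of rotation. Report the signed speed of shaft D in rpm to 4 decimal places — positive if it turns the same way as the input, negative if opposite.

Stage 1 [60T→60T]: ω = 2673.0000×60/60 = 2673.0000 rpm, dir flips to −; running = −2673.0000
Stage 2 [13T→52T]: ω = 2673.0000×13/52 = 668.2500 rpm, dir flips to +; running = +668.2500
Stage 3 [33T→17T]: ω = 668.2500×33/17 = 1297.1912 rpm, dir flips to −; running = −1297.1912

-1297.1912 rpm (opposite to input, |ω| = 1297.1912 rpm)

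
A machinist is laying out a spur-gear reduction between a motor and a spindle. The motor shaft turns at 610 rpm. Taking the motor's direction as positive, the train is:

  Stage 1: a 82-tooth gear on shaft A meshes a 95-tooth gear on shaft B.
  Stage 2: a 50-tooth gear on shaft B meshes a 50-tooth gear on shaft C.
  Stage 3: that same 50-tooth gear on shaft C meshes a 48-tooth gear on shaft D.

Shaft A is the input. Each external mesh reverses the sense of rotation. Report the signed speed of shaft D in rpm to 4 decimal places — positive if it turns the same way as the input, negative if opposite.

Stage 1 [82T→95T]: ω = 610.0000×82/95 = 526.5263 rpm, dir flips to −; running = −526.5263
Stage 2 [50T→50T]: ω = 526.5263×50/50 = 526.5263 rpm, dir flips to +; running = +526.5263
Stage 3 [50T→48T]: ω = 526.5263×50/48 = 548.4649 rpm, dir flips to −; running = −548.4649

-548.4649 rpm (opposite to input, |ω| = 548.4649 rpm)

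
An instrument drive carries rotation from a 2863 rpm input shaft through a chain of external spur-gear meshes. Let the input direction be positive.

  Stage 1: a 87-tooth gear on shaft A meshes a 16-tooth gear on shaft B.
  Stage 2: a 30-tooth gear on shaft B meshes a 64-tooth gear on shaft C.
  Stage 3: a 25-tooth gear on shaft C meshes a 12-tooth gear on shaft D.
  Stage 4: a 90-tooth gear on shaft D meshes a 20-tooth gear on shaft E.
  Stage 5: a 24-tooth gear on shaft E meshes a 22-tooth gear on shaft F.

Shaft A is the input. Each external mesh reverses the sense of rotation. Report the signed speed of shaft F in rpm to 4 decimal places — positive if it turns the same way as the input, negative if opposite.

Stage 1 [87T→16T]: ω = 2863.0000×87/16 = 15567.5625 rpm, dir flips to −; running = −15567.5625
Stage 2 [30T→64T]: ω = 15567.5625×30/64 = 7297.2949 rpm, dir flips to +; running = +7297.2949
Stage 3 [25T→12T]: ω = 7297.2949×25/12 = 15202.6978 rpm, dir flips to −; running = −15202.6978
Stage 4 [90T→20T]: ω = 15202.6978×90/20 = 68412.1399 rpm, dir flips to +; running = +68412.1399
Stage 5 [24T→22T]: ω = 68412.1399×24/22 = 74631.4253 rpm, dir flips to −; running = −74631.4253

-74631.4253 rpm (opposite to input, |ω| = 74631.4253 rpm)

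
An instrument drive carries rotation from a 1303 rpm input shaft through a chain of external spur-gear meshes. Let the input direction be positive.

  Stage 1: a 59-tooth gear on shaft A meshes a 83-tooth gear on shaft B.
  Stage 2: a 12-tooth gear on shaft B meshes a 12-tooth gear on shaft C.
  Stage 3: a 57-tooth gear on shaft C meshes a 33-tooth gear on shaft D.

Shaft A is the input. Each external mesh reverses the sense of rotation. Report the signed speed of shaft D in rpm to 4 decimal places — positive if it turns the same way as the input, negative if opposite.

Stage 1 [59T→83T]: ω = 1303.0000×59/83 = 926.2289 rpm, dir flips to −; running = −926.2289
Stage 2 [12T→12T]: ω = 926.2289×12/12 = 926.2289 rpm, dir flips to +; running = +926.2289
Stage 3 [57T→33T]: ω = 926.2289×57/33 = 1599.8499 rpm, dir flips to −; running = −1599.8499

-1599.8499 rpm (opposite to input, |ω| = 1599.8499 rpm)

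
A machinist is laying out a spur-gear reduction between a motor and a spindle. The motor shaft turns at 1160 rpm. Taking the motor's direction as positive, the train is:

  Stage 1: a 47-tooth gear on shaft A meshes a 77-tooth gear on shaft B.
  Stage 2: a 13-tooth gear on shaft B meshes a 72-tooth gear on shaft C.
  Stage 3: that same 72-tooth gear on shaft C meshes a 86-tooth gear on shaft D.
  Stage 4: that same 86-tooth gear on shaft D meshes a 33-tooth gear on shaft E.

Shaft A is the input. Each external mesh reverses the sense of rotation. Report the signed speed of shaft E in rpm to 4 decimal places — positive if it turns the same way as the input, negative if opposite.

Stage 1 [47T→77T]: ω = 1160.0000×47/77 = 708.0519 rpm, dir flips to −; running = −708.0519
Stage 2 [13T→72T]: ω = 708.0519×13/72 = 127.8427 rpm, dir flips to +; running = +127.8427
Stage 3 [72T→86T]: ω = 127.8427×72/86 = 107.0311 rpm, dir flips to −; running = −107.0311
Stage 4 [86T→33T]: ω = 107.0311×86/33 = 278.9296 rpm, dir flips to +; running = +278.9296

+278.9296 rpm (same as input, |ω| = 278.9296 rpm)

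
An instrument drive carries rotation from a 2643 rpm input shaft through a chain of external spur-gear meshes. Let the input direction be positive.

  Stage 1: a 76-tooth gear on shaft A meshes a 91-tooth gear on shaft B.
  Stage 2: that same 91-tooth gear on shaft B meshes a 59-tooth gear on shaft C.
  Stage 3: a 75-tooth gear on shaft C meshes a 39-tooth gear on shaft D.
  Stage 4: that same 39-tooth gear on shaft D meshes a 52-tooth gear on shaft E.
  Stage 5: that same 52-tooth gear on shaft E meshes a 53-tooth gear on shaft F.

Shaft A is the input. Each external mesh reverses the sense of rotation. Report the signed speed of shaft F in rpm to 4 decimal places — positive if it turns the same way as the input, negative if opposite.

Stage 1 [76T→91T]: ω = 2643.0000×76/91 = 2207.3407 rpm, dir flips to −; running = −2207.3407
Stage 2 [91T→59T]: ω = 2207.3407×91/59 = 3404.5424 rpm, dir flips to +; running = +3404.5424
Stage 3 [75T→39T]: ω = 3404.5424×75/39 = 6547.1969 rpm, dir flips to −; running = −6547.1969
Stage 4 [39T→52T]: ω = 6547.1969×39/52 = 4910.3977 rpm, dir flips to +; running = +4910.3977
Stage 5 [52T→53T]: ω = 4910.3977×52/53 = 4817.7486 rpm, dir flips to −; running = −4817.7486

-4817.7486 rpm (opposite to input, |ω| = 4817.7486 rpm)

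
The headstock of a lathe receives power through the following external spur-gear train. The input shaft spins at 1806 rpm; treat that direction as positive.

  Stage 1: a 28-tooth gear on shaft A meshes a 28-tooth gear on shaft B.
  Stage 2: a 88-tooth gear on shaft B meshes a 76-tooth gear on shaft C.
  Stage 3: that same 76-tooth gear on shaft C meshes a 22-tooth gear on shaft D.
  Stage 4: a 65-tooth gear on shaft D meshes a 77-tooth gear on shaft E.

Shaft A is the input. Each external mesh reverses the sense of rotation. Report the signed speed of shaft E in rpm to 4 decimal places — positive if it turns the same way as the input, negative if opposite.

+6098.1818 rpm (same as input, |ω| = 6098.1818 rpm)

Stage 1 [28T→28T]: ω = 1806.0000×28/28 = 1806.0000 rpm, dir flips to −; running = −1806.0000
Stage 2 [88T→76T]: ω = 1806.0000×88/76 = 2091.1579 rpm, dir flips to +; running = +2091.1579
Stage 3 [76T→22T]: ω = 2091.1579×76/22 = 7224.0000 rpm, dir flips to −; running = −7224.0000
Stage 4 [65T→77T]: ω = 7224.0000×65/77 = 6098.1818 rpm, dir flips to +; running = +6098.1818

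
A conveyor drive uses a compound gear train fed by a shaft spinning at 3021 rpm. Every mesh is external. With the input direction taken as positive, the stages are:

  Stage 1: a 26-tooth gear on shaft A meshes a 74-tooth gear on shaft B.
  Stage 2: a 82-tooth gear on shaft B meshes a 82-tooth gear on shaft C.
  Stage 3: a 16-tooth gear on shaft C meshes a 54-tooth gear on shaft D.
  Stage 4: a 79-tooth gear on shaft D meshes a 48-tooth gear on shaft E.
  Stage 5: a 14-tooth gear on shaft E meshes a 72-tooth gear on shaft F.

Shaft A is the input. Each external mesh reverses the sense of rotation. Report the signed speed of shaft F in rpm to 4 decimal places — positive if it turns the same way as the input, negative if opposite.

Stage 1 [26T→74T]: ω = 3021.0000×26/74 = 1061.4324 rpm, dir flips to −; running = −1061.4324
Stage 2 [82T→82T]: ω = 1061.4324×82/82 = 1061.4324 rpm, dir flips to +; running = +1061.4324
Stage 3 [16T→54T]: ω = 1061.4324×16/54 = 314.4985 rpm, dir flips to −; running = −314.4985
Stage 4 [79T→48T]: ω = 314.4985×79/48 = 517.6121 rpm, dir flips to +; running = +517.6121
Stage 5 [14T→72T]: ω = 517.6121×14/72 = 100.6468 rpm, dir flips to −; running = −100.6468

-100.6468 rpm (opposite to input, |ω| = 100.6468 rpm)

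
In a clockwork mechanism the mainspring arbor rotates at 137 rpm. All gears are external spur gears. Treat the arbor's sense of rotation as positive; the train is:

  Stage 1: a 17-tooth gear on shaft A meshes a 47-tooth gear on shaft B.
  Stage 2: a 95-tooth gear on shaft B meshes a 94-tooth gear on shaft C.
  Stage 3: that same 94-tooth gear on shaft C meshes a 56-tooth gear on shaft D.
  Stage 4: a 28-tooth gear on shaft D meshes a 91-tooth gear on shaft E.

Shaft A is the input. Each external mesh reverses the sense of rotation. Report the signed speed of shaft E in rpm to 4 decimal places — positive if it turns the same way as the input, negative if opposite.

Stage 1 [17T→47T]: ω = 137.0000×17/47 = 49.5532 rpm, dir flips to −; running = −49.5532
Stage 2 [95T→94T]: ω = 49.5532×95/94 = 50.0804 rpm, dir flips to +; running = +50.0804
Stage 3 [94T→56T]: ω = 50.0804×94/56 = 84.0634 rpm, dir flips to −; running = −84.0634
Stage 4 [28T→91T]: ω = 84.0634×28/91 = 25.8657 rpm, dir flips to +; running = +25.8657

+25.8657 rpm (same as input, |ω| = 25.8657 rpm)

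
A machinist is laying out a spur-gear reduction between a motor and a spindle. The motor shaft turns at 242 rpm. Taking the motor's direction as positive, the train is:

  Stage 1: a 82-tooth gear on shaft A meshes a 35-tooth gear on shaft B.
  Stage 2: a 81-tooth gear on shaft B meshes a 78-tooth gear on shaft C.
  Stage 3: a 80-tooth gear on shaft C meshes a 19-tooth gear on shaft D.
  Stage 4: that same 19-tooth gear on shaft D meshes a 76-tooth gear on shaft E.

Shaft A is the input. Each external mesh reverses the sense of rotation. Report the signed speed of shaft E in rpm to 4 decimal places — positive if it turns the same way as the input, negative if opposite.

Stage 1 [82T→35T]: ω = 242.0000×82/35 = 566.9714 rpm, dir flips to −; running = −566.9714
Stage 2 [81T→78T]: ω = 566.9714×81/78 = 588.7780 rpm, dir flips to +; running = +588.7780
Stage 3 [80T→19T]: ω = 588.7780×80/19 = 2479.0654 rpm, dir flips to −; running = −2479.0654
Stage 4 [19T→76T]: ω = 2479.0654×19/76 = 619.7663 rpm, dir flips to +; running = +619.7663

+619.7663 rpm (same as input, |ω| = 619.7663 rpm)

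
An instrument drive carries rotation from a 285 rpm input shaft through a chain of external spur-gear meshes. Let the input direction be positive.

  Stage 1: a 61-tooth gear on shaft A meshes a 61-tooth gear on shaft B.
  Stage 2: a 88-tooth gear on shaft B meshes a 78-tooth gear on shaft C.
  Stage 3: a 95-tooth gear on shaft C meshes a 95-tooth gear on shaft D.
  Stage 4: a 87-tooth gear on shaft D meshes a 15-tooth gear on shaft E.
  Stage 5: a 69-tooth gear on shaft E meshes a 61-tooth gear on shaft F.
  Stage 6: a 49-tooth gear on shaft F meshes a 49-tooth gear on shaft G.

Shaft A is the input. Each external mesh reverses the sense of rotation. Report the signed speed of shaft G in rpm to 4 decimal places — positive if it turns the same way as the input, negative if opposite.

Stage 1 [61T→61T]: ω = 285.0000×61/61 = 285.0000 rpm, dir flips to −; running = −285.0000
Stage 2 [88T→78T]: ω = 285.0000×88/78 = 321.5385 rpm, dir flips to +; running = +321.5385
Stage 3 [95T→95T]: ω = 321.5385×95/95 = 321.5385 rpm, dir flips to −; running = −321.5385
Stage 4 [87T→15T]: ω = 321.5385×87/15 = 1864.9231 rpm, dir flips to +; running = +1864.9231
Stage 5 [69T→61T]: ω = 1864.9231×69/61 = 2109.5032 rpm, dir flips to −; running = −2109.5032
Stage 6 [49T→49T]: ω = 2109.5032×49/49 = 2109.5032 rpm, dir flips to +; running = +2109.5032

+2109.5032 rpm (same as input, |ω| = 2109.5032 rpm)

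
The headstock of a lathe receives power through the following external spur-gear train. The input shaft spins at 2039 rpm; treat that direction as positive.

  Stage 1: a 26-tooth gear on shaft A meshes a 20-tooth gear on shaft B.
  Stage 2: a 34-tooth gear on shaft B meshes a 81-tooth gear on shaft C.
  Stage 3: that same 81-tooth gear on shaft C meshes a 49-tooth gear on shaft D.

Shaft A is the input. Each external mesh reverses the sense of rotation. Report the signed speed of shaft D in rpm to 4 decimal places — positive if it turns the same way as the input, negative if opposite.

-1839.2612 rpm (opposite to input, |ω| = 1839.2612 rpm)

Stage 1 [26T→20T]: ω = 2039.0000×26/20 = 2650.7000 rpm, dir flips to −; running = −2650.7000
Stage 2 [34T→81T]: ω = 2650.7000×34/81 = 1112.6395 rpm, dir flips to +; running = +1112.6395
Stage 3 [81T→49T]: ω = 1112.6395×81/49 = 1839.2612 rpm, dir flips to −; running = −1839.2612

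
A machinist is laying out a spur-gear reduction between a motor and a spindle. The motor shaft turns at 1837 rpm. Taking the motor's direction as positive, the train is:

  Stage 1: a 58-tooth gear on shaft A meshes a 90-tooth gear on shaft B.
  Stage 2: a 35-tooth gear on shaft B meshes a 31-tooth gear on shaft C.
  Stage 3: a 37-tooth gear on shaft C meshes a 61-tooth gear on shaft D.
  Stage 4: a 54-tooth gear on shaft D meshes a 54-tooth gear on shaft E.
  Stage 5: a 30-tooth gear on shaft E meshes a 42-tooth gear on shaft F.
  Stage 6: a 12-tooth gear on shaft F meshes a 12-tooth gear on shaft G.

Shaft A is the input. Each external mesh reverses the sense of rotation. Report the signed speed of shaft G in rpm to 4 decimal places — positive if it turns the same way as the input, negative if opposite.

Stage 1 [58T→90T]: ω = 1837.0000×58/90 = 1183.8444 rpm, dir flips to −; running = −1183.8444
Stage 2 [35T→31T]: ω = 1183.8444×35/31 = 1336.5986 rpm, dir flips to +; running = +1336.5986
Stage 3 [37T→61T]: ω = 1336.5986×37/61 = 810.7237 rpm, dir flips to −; running = −810.7237
Stage 4 [54T→54T]: ω = 810.7237×54/54 = 810.7237 rpm, dir flips to +; running = +810.7237
Stage 5 [30T→42T]: ω = 810.7237×30/42 = 579.0884 rpm, dir flips to −; running = −579.0884
Stage 6 [12T→12T]: ω = 579.0884×12/12 = 579.0884 rpm, dir flips to +; running = +579.0884

+579.0884 rpm (same as input, |ω| = 579.0884 rpm)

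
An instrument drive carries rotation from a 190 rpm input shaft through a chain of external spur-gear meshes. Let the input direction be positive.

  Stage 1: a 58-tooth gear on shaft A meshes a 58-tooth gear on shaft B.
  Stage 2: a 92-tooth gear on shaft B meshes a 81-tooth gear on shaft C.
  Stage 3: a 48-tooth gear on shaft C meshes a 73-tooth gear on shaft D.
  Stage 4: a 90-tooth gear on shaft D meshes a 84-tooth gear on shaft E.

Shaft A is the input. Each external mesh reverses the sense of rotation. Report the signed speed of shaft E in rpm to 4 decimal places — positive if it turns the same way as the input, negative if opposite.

+152.0331 rpm (same as input, |ω| = 152.0331 rpm)

Stage 1 [58T→58T]: ω = 190.0000×58/58 = 190.0000 rpm, dir flips to −; running = −190.0000
Stage 2 [92T→81T]: ω = 190.0000×92/81 = 215.8025 rpm, dir flips to +; running = +215.8025
Stage 3 [48T→73T]: ω = 215.8025×48/73 = 141.8975 rpm, dir flips to −; running = −141.8975
Stage 4 [90T→84T]: ω = 141.8975×90/84 = 152.0331 rpm, dir flips to +; running = +152.0331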